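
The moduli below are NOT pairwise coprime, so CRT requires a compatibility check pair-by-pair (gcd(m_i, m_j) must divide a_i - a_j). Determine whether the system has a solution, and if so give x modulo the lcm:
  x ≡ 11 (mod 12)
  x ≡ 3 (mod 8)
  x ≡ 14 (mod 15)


Moduli 12, 8, 15 are not pairwise coprime, so CRT works modulo lcm(m_i) when all pairwise compatibility conditions hold.
Pairwise compatibility: gcd(m_i, m_j) must divide a_i - a_j for every pair.
Merge one congruence at a time:
  Start: x ≡ 11 (mod 12).
  Combine with x ≡ 3 (mod 8): gcd(12, 8) = 4; 3 - 11 = -8, which IS divisible by 4, so compatible.
    Write x = 11 + 12·t and substitute into x ≡ 3 (mod 8): 12·t ≡ 3 − 11 = -8 (mod 8).
    Divide the congruence (and modulus) by g = 4: 3·t ≡ -2 (mod 2).
    Reduce coefficients mod 2: 1·t ≡ 0 (mod 2).
    So t ≡ 0 (mod 2).
    Then x = 11 + 12·0 = 11, valid modulo lcm(12, 8) = 24: x ≡ 11 (mod 24).
  Combine with x ≡ 14 (mod 15): gcd(24, 15) = 3; 14 - 11 = 3, which IS divisible by 3, so compatible.
    Write x = 11 + 24·t and substitute into x ≡ 14 (mod 15): 24·t ≡ 14 − 11 = 3 (mod 15).
    Divide the congruence (and modulus) by g = 3: 8·t ≡ 1 (mod 5).
    Reduce coefficients mod 5: 3·t ≡ 1 (mod 5).
    The inverse of 3 mod 5 is 2 (since 3·2 = 6 = 1·5 + 1), so t ≡ 2·1 = 2 ≡ 2 (mod 5).
    Then x = 11 + 24·2 = 59, valid modulo lcm(24, 15) = 120: x ≡ 59 (mod 120).
Verify: 59 mod 12 = 11, 59 mod 8 = 3, 59 mod 15 = 14.

x ≡ 59 (mod 120).


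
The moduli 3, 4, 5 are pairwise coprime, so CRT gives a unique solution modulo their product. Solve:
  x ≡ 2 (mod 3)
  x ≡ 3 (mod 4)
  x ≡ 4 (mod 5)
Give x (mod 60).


Moduli 3, 4, 5 are pairwise coprime; by CRT there is a unique solution modulo M = 3 · 4 · 5 = 60.
Solve pairwise, accumulating the modulus:
  Start with x ≡ 2 (mod 3).
  Combine with x ≡ 3 (mod 4): since gcd(3, 4) = 1, we get a unique residue mod 12.
    Write x = 2 + 3·t and substitute into x ≡ 3 (mod 4): 3·t ≡ 3 − 2 = 1 (mod 4).
    The inverse of 3 mod 4 is 3 (since 3·3 = 9 = 2·4 + 1), so t ≡ 3·1 = 3 ≡ 3 (mod 4).
    Then x = 2 + 3·3 = 11, valid modulo lcm(3, 4) = 12: x ≡ 11 (mod 12).
  Combine with x ≡ 4 (mod 5): since gcd(12, 5) = 1, we get a unique residue mod 60.
    Write x = 11 + 12·t and substitute into x ≡ 4 (mod 5): 12·t ≡ 4 − 11 = -7 (mod 5).
    Reduce coefficients mod 5: 2·t ≡ 3 (mod 5).
    The inverse of 2 mod 5 is 3 (since 2·3 = 6 = 1·5 + 1), so t ≡ 3·3 = 9 ≡ 4 (mod 5).
    Then x = 11 + 12·4 = 59, valid modulo lcm(12, 5) = 60: x ≡ 59 (mod 60).
Verify: 59 mod 3 = 2 ✓, 59 mod 4 = 3 ✓, 59 mod 5 = 4 ✓.

x ≡ 59 (mod 60).


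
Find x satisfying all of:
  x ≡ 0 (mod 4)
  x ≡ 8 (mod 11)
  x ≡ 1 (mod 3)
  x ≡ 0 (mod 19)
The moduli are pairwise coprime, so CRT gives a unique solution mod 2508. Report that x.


Product of moduli M = 4 · 11 · 3 · 19 = 2508.
Merge one congruence at a time:
  Start: x ≡ 0 (mod 4).
  Combine with x ≡ 8 (mod 11); new modulus lcm = 44.
    Write x = 0 + 4·t and substitute into x ≡ 8 (mod 11): 4·t ≡ 8 − 0 = 8 (mod 11).
    The inverse of 4 mod 11 is 3 (since 4·3 = 12 = 1·11 + 1), so t ≡ 3·8 = 24 ≡ 2 (mod 11).
    Then x = 0 + 4·2 = 8, valid modulo lcm(4, 11) = 44: x ≡ 8 (mod 44).
  Combine with x ≡ 1 (mod 3); new modulus lcm = 132.
    Write x = 8 + 44·t and substitute into x ≡ 1 (mod 3): 44·t ≡ 1 − 8 = -7 (mod 3).
    Reduce coefficients mod 3: 2·t ≡ 2 (mod 3).
    The inverse of 2 mod 3 is 2 (since 2·2 = 4 = 1·3 + 1), so t ≡ 2·2 = 4 ≡ 1 (mod 3).
    Then x = 8 + 44·1 = 52, valid modulo lcm(44, 3) = 132: x ≡ 52 (mod 132).
  Combine with x ≡ 0 (mod 19); new modulus lcm = 2508.
    Write x = 52 + 132·t and substitute into x ≡ 0 (mod 19): 132·t ≡ 0 − 52 = -52 (mod 19).
    Reduce coefficients mod 19: 18·t ≡ 5 (mod 19).
    The inverse of 18 mod 19 is 18 (since 18·18 = 324 = 17·19 + 1), so t ≡ 18·5 = 90 ≡ 14 (mod 19).
    Then x = 52 + 132·14 = 1900, valid modulo lcm(132, 19) = 2508: x ≡ 1900 (mod 2508).
Verify against each original: 1900 mod 4 = 0, 1900 mod 11 = 8, 1900 mod 3 = 1, 1900 mod 19 = 0.

x ≡ 1900 (mod 2508).


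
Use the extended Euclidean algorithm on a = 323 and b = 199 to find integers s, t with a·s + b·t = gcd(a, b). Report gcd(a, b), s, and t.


Euclidean algorithm on (323, 199) — divide until remainder is 0:
  323 = 1 · 199 + 124
  199 = 1 · 124 + 75
  124 = 1 · 75 + 49
  75 = 1 · 49 + 26
  49 = 1 · 26 + 23
  26 = 1 · 23 + 3
  23 = 7 · 3 + 2
  3 = 1 · 2 + 1
  2 = 2 · 1 + 0
gcd(323, 199) = 1.
Track Bezout coefficients alongside the remainders: start with r₀ = 323 = a·1 + b·0 (s = 1, t = 0) and r₁ = 199 = a·0 + b·1 (s = 0, t = 1); each new remainder r_{k+1} = r_{k-1} − q_k·r_k inherits s_{k+1} = s_{k-1} − q_k·s_k, t_{k+1} = t_{k-1} − q_k·t_k, so r_k = a·s_k + b·t_k at every step:
  q = 1: r = 124, s = 1 − 1·0 = 1, t = 0 − 1·1 = -1  (check: 323·1 + 199·(-1) = 124)
  q = 1: r = 75, s = 0 − 1·1 = -1, t = 1 − 1·(-1) = 2  (check: 323·(-1) + 199·2 = 75)
  q = 1: r = 49, s = 1 − 1·(-1) = 2, t = -1 − 1·2 = -3  (check: 323·2 + 199·(-3) = 49)
  q = 1: r = 26, s = -1 − 1·2 = -3, t = 2 − 1·(-3) = 5  (check: 323·(-3) + 199·5 = 26)
  q = 1: r = 23, s = 2 − 1·(-3) = 5, t = -3 − 1·5 = -8  (check: 323·5 + 199·(-8) = 23)
  q = 1: r = 3, s = -3 − 1·5 = -8, t = 5 − 1·(-8) = 13  (check: 323·(-8) + 199·13 = 3)
  q = 7: r = 2, s = 5 − 7·(-8) = 61, t = -8 − 7·13 = -99  (check: 323·61 + 199·(-99) = 2)
  q = 1: r = 1, s = -8 − 1·61 = -69, t = 13 − 1·(-99) = 112  (check: 323·(-69) + 199·112 = 1)
The row with r = 1 (the gcd) gives the Bezout coefficients s = -69, t = 112.
Result: 323 · (-69) + 199 · (112) = 1.

gcd(323, 199) = 1; s = -69, t = 112 (check: 323·(-69) + 199·112 = 1).


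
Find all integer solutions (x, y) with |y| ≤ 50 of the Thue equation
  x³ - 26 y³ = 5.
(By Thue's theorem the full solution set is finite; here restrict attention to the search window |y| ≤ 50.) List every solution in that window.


The equation is x³ - 26y³ = 5. For fixed y, x³ = 26·y³ + 5, so a solution requires the RHS to be a perfect cube.
Strategy: iterate y from -50 to 50, compute RHS = 26·y³ + 5, and check whether it is a (positive or negative) perfect cube.
Check small values of y:
  y = 0: RHS = 5 is not a perfect cube.
  y = 1: RHS = 31 is not a perfect cube.
  y = -1: RHS = -21 is not a perfect cube.
  y = 2: RHS = 213 is not a perfect cube.
  y = -2: RHS = -203 is not a perfect cube.
  y = 3: RHS = 707 is not a perfect cube.
  y = -3: RHS = -697 is not a perfect cube.
Continuing the search up to |y| = 50 finds no solutions either.
No (x, y) in the scanned range satisfies the equation.

No integer solutions with |y| ≤ 50.


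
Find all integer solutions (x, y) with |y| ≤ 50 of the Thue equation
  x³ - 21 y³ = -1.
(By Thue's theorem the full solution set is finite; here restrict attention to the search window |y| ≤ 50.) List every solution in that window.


The equation is x³ - 21y³ = -1. For fixed y, x³ = 21·y³ − 1, so a solution requires the RHS to be a perfect cube.
Strategy: iterate y from -50 to 50, compute RHS = 21·y³ − 1, and check whether it is a (positive or negative) perfect cube.
Check small values of y:
  y = 0: RHS = -1 = (-1)³ ⇒ x = -1 works.
  y = 1: RHS = 20 is not a perfect cube.
  y = -1: RHS = -22 is not a perfect cube.
  y = 2: RHS = 167 is not a perfect cube.
  y = -2: RHS = -169 is not a perfect cube.
  y = 3: RHS = 566 is not a perfect cube.
  y = -3: RHS = -568 is not a perfect cube.
Continuing the search up to |y| = 50 finds no further solutions beyond those listed.
Collected solutions: (-1, 0).

Solutions (with |y| ≤ 50): (-1, 0).


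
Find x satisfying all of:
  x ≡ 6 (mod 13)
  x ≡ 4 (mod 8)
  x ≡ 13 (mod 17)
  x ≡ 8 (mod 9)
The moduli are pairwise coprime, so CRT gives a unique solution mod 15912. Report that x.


Product of moduli M = 13 · 8 · 17 · 9 = 15912.
Merge one congruence at a time:
  Start: x ≡ 6 (mod 13).
  Combine with x ≡ 4 (mod 8); new modulus lcm = 104.
    Write x = 6 + 13·t and substitute into x ≡ 4 (mod 8): 13·t ≡ 4 − 6 = -2 (mod 8).
    Reduce coefficients mod 8: 5·t ≡ 6 (mod 8).
    The inverse of 5 mod 8 is 5 (since 5·5 = 25 = 3·8 + 1), so t ≡ 5·6 = 30 ≡ 6 (mod 8).
    Then x = 6 + 13·6 = 84, valid modulo lcm(13, 8) = 104: x ≡ 84 (mod 104).
  Combine with x ≡ 13 (mod 17); new modulus lcm = 1768.
    Write x = 84 + 104·t and substitute into x ≡ 13 (mod 17): 104·t ≡ 13 − 84 = -71 (mod 17).
    Reduce coefficients mod 17: 2·t ≡ 14 (mod 17).
    The inverse of 2 mod 17 is 9 (since 2·9 = 18 = 1·17 + 1), so t ≡ 9·14 = 126 ≡ 7 (mod 17).
    Then x = 84 + 104·7 = 812, valid modulo lcm(104, 17) = 1768: x ≡ 812 (mod 1768).
  Combine with x ≡ 8 (mod 9); new modulus lcm = 15912.
    Write x = 812 + 1768·t and substitute into x ≡ 8 (mod 9): 1768·t ≡ 8 − 812 = -804 (mod 9).
    Reduce coefficients mod 9: 4·t ≡ 6 (mod 9).
    The inverse of 4 mod 9 is 7 (since 4·7 = 28 = 3·9 + 1), so t ≡ 7·6 = 42 ≡ 6 (mod 9).
    Then x = 812 + 1768·6 = 11420, valid modulo lcm(1768, 9) = 15912: x ≡ 11420 (mod 15912).
Verify against each original: 11420 mod 13 = 6, 11420 mod 8 = 4, 11420 mod 17 = 13, 11420 mod 9 = 8.

x ≡ 11420 (mod 15912).


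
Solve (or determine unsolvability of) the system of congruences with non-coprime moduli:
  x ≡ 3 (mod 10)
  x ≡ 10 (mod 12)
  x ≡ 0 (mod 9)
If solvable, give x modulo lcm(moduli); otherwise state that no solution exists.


Moduli 10, 12, 9 are not pairwise coprime, so CRT works modulo lcm(m_i) when all pairwise compatibility conditions hold.
Pairwise compatibility: gcd(m_i, m_j) must divide a_i - a_j for every pair.
Merge one congruence at a time:
  Start: x ≡ 3 (mod 10).
  Combine with x ≡ 10 (mod 12): gcd(10, 12) = 2, and 10 - 3 = 7 is NOT divisible by 2.
    ⇒ system is inconsistent (no integer solution).

No solution (the system is inconsistent).


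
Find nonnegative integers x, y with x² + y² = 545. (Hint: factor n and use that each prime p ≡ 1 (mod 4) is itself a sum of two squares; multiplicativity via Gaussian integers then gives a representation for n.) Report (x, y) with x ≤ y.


Step 1: Factor n = 545 = 5 · 109.
Step 2: Check the mod-4 condition on each prime factor: 5 ≡ 1 (mod 4), exponent 1; 109 ≡ 1 (mod 4), exponent 1.
All primes ≡ 3 (mod 4) appear to even exponent (or don't appear), so by the two-squares theorem n IS expressible as a sum of two squares.
Step 3: Build a representation. Here n = 5 · 109 is a product of primes ≡ 1 (mod 4). Each prime p ≡ 1 (mod 4) is itself a sum of two squares; find a² by testing p − a² for a perfect square:
  5: 5 − 1² = 4 = 2² ⇒ 5 = 1² + 2².
  109: 109 − 1² = 108, 109 − 2² = 105, 109 − 3² = 100 = 10² ⇒ 109 = 3² + 10².
  Combine using the Brahmagupta–Fibonacci identity (a² + b²)(c² + d²) = (ac − bd)² + (ad + bc)² = (ac + bd)² + (ad − bc)²:
  5 · 109 = 545: from (1² + 2²)(3² + 10²), take (1·3 − 2·10, 1·10 + 2·3) = (3 − 20, 10 + 6) = (-17, 16); dropping signs (only squares matter) gives (17, 16); check 17² + 16² = 289 + 256 = 545 ✓.
Step 4: Order so x ≤ y and verify: 16² + 17² = 256 + 289 = 545 = n. ✓

n = 545 = 16² + 17² (one valid representation with x ≤ y).


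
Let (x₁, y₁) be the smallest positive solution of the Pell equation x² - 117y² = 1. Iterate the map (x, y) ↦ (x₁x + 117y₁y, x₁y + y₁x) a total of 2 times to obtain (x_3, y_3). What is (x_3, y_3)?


Step 1: Find the fundamental solution (x₁, y₁) of x² - 117y² = 1.
  Expand √117 as a continued fraction. a₀ = ⌊√117⌋ = 10; iterate m_{k+1} = d_k·a_k − m_k, d_{k+1} = (117 − m_{k+1}²)/d_k, a_{k+1} = ⌊(a₀ + m_{k+1})/d_{k+1}⌋ (starting m₀ = 0, d₀ = 1), with convergents p_k = a_k·p_{k-1} + p_{k-2}, q_k = a_k·q_{k-1} + q_{k-2} (p₋₁ = 1, q₋₁ = 0):
  k = 0: a₀ = 10; p₀/q₀ = 10/1; p₀² − 117·q₀² = 100 − 117 = -17.
  k = 1: m = 10, d = 17, a = ⌊(10 + 10)/17⌋ = 1; p/q = (1·10 + 1)/(1·1 + 0) = 11/1; p² − 117·q² = 121 − 117 = 4.
  k = 2: m = 7, d = 4, a = ⌊(10 + 7)/4⌋ = 4; p/q = (4·11 + 10)/(4·1 + 1) = 54/5; p² − 117·q² = 2916 − 2925 = -9.
  k = 3: m = 9, d = 9, a = ⌊(10 + 9)/9⌋ = 2; p/q = (2·54 + 11)/(2·5 + 1) = 119/11; p² − 117·q² = 14161 − 14157 = 4.
  k = 4: m = 9, d = 4, a = ⌊(10 + 9)/4⌋ = 4; p/q = (4·119 + 54)/(4·11 + 5) = 530/49; p² − 117·q² = 280900 − 280917 = -17.
  k = 5: m = 7, d = 17, a = ⌊(10 + 7)/17⌋ = 1; p/q = (1·530 + 119)/(1·49 + 11) = 649/60; p² − 117·q² = 421201 − 421200 = 1.
  The first convergent with p² − 117·q² = 1 gives the fundamental solution (x₁, y₁) = (649, 60).
Step 2: Apply the recurrence (x_{n+1}, y_{n+1}) = (x₁x_n + 117y₁y_n, x₁y_n + y₁x_n) repeatedly.
  From (x_1, y_1) = (649, 60): x_2 = 649·649 + 117·60·60 = 842401; y_2 = 649·60 + 60·649 = 77880.
  From (x_2, y_2) = (842401, 77880): x_3 = 649·842401 + 117·60·77880 = 1093435849; y_3 = 649·77880 + 60·842401 = 101088180.
Step 3: Verify x_3² - 117·y_3² = 1195601955878350801 - 1195601955878350800 = 1 (should be 1). ✓

(x_1, y_1) = (649, 60); (x_3, y_3) = (1093435849, 101088180).


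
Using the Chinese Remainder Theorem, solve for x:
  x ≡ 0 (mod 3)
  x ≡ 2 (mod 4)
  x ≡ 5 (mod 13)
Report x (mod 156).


Moduli 3, 4, 13 are pairwise coprime; by CRT there is a unique solution modulo M = 3 · 4 · 13 = 156.
Solve pairwise, accumulating the modulus:
  Start with x ≡ 0 (mod 3).
  Combine with x ≡ 2 (mod 4): since gcd(3, 4) = 1, we get a unique residue mod 12.
    Write x = 0 + 3·t and substitute into x ≡ 2 (mod 4): 3·t ≡ 2 − 0 = 2 (mod 4).
    The inverse of 3 mod 4 is 3 (since 3·3 = 9 = 2·4 + 1), so t ≡ 3·2 = 6 ≡ 2 (mod 4).
    Then x = 0 + 3·2 = 6, valid modulo lcm(3, 4) = 12: x ≡ 6 (mod 12).
  Combine with x ≡ 5 (mod 13): since gcd(12, 13) = 1, we get a unique residue mod 156.
    Write x = 6 + 12·t and substitute into x ≡ 5 (mod 13): 12·t ≡ 5 − 6 = -1 (mod 13).
    Reduce coefficients mod 13: 12·t ≡ 12 (mod 13).
    The inverse of 12 mod 13 is 12 (since 12·12 = 144 = 11·13 + 1), so t ≡ 12·12 = 144 ≡ 1 (mod 13).
    Then x = 6 + 12·1 = 18, valid modulo lcm(12, 13) = 156: x ≡ 18 (mod 156).
Verify: 18 mod 3 = 0 ✓, 18 mod 4 = 2 ✓, 18 mod 13 = 5 ✓.

x ≡ 18 (mod 156).


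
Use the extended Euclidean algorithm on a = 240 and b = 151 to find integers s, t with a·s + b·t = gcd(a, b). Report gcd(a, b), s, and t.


Euclidean algorithm on (240, 151) — divide until remainder is 0:
  240 = 1 · 151 + 89
  151 = 1 · 89 + 62
  89 = 1 · 62 + 27
  62 = 2 · 27 + 8
  27 = 3 · 8 + 3
  8 = 2 · 3 + 2
  3 = 1 · 2 + 1
  2 = 2 · 1 + 0
gcd(240, 151) = 1.
Track Bezout coefficients alongside the remainders: start with r₀ = 240 = a·1 + b·0 (s = 1, t = 0) and r₁ = 151 = a·0 + b·1 (s = 0, t = 1); each new remainder r_{k+1} = r_{k-1} − q_k·r_k inherits s_{k+1} = s_{k-1} − q_k·s_k, t_{k+1} = t_{k-1} − q_k·t_k, so r_k = a·s_k + b·t_k at every step:
  q = 1: r = 89, s = 1 − 1·0 = 1, t = 0 − 1·1 = -1  (check: 240·1 + 151·(-1) = 89)
  q = 1: r = 62, s = 0 − 1·1 = -1, t = 1 − 1·(-1) = 2  (check: 240·(-1) + 151·2 = 62)
  q = 1: r = 27, s = 1 − 1·(-1) = 2, t = -1 − 1·2 = -3  (check: 240·2 + 151·(-3) = 27)
  q = 2: r = 8, s = -1 − 2·2 = -5, t = 2 − 2·(-3) = 8  (check: 240·(-5) + 151·8 = 8)
  q = 3: r = 3, s = 2 − 3·(-5) = 17, t = -3 − 3·8 = -27  (check: 240·17 + 151·(-27) = 3)
  q = 2: r = 2, s = -5 − 2·17 = -39, t = 8 − 2·(-27) = 62  (check: 240·(-39) + 151·62 = 2)
  q = 1: r = 1, s = 17 − 1·(-39) = 56, t = -27 − 1·62 = -89  (check: 240·56 + 151·(-89) = 1)
The row with r = 1 (the gcd) gives the Bezout coefficients s = 56, t = -89.
Result: 240 · (56) + 151 · (-89) = 1.

gcd(240, 151) = 1; s = 56, t = -89 (check: 240·56 + 151·(-89) = 1).


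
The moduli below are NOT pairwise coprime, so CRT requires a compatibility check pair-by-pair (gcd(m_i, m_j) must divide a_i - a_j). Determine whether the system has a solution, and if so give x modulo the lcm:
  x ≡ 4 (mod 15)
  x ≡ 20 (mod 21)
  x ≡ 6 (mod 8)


Moduli 15, 21, 8 are not pairwise coprime, so CRT works modulo lcm(m_i) when all pairwise compatibility conditions hold.
Pairwise compatibility: gcd(m_i, m_j) must divide a_i - a_j for every pair.
Merge one congruence at a time:
  Start: x ≡ 4 (mod 15).
  Combine with x ≡ 20 (mod 21): gcd(15, 21) = 3, and 20 - 4 = 16 is NOT divisible by 3.
    ⇒ system is inconsistent (no integer solution).

No solution (the system is inconsistent).


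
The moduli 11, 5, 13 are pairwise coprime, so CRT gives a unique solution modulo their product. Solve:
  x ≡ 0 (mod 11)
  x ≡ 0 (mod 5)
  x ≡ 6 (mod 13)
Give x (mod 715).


Moduli 11, 5, 13 are pairwise coprime; by CRT there is a unique solution modulo M = 11 · 5 · 13 = 715.
Solve pairwise, accumulating the modulus:
  Start with x ≡ 0 (mod 11).
  Combine with x ≡ 0 (mod 5): since gcd(11, 5) = 1, we get a unique residue mod 55.
    Write x = 0 + 11·t and substitute into x ≡ 0 (mod 5): 11·t ≡ 0 − 0 = 0 (mod 5).
    Reduce coefficients mod 5: 1·t ≡ 0 (mod 5).
    So t ≡ 0 (mod 5).
    Then x = 0 + 11·0 = 0, valid modulo lcm(11, 5) = 55: x ≡ 0 (mod 55).
  Combine with x ≡ 6 (mod 13): since gcd(55, 13) = 1, we get a unique residue mod 715.
    Write x = 0 + 55·t and substitute into x ≡ 6 (mod 13): 55·t ≡ 6 − 0 = 6 (mod 13).
    Reduce coefficients mod 13: 3·t ≡ 6 (mod 13).
    The inverse of 3 mod 13 is 9 (since 3·9 = 27 = 2·13 + 1), so t ≡ 9·6 = 54 ≡ 2 (mod 13).
    Then x = 0 + 55·2 = 110, valid modulo lcm(55, 13) = 715: x ≡ 110 (mod 715).
Verify: 110 mod 11 = 0 ✓, 110 mod 5 = 0 ✓, 110 mod 13 = 6 ✓.

x ≡ 110 (mod 715).


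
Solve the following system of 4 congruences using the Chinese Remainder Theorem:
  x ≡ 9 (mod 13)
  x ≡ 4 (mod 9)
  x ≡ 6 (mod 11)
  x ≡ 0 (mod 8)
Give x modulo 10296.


Product of moduli M = 13 · 9 · 11 · 8 = 10296.
Merge one congruence at a time:
  Start: x ≡ 9 (mod 13).
  Combine with x ≡ 4 (mod 9); new modulus lcm = 117.
    Write x = 9 + 13·t and substitute into x ≡ 4 (mod 9): 13·t ≡ 4 − 9 = -5 (mod 9).
    Reduce coefficients mod 9: 4·t ≡ 4 (mod 9).
    The inverse of 4 mod 9 is 7 (since 4·7 = 28 = 3·9 + 1), so t ≡ 7·4 = 28 ≡ 1 (mod 9).
    Then x = 9 + 13·1 = 22, valid modulo lcm(13, 9) = 117: x ≡ 22 (mod 117).
  Combine with x ≡ 6 (mod 11); new modulus lcm = 1287.
    Write x = 22 + 117·t and substitute into x ≡ 6 (mod 11): 117·t ≡ 6 − 22 = -16 (mod 11).
    Reduce coefficients mod 11: 7·t ≡ 6 (mod 11).
    The inverse of 7 mod 11 is 8 (since 7·8 = 56 = 5·11 + 1), so t ≡ 8·6 = 48 ≡ 4 (mod 11).
    Then x = 22 + 117·4 = 490, valid modulo lcm(117, 11) = 1287: x ≡ 490 (mod 1287).
  Combine with x ≡ 0 (mod 8); new modulus lcm = 10296.
    Write x = 490 + 1287·t and substitute into x ≡ 0 (mod 8): 1287·t ≡ 0 − 490 = -490 (mod 8).
    Reduce coefficients mod 8: 7·t ≡ 6 (mod 8).
    The inverse of 7 mod 8 is 7 (since 7·7 = 49 = 6·8 + 1), so t ≡ 7·6 = 42 ≡ 2 (mod 8).
    Then x = 490 + 1287·2 = 3064, valid modulo lcm(1287, 8) = 10296: x ≡ 3064 (mod 10296).
Verify against each original: 3064 mod 13 = 9, 3064 mod 9 = 4, 3064 mod 11 = 6, 3064 mod 8 = 0.

x ≡ 3064 (mod 10296).


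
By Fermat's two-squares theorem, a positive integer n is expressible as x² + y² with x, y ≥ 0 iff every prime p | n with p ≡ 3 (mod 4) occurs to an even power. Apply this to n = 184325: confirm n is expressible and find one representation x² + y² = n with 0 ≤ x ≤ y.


Step 1: Factor n = 184325 = 5^2 · 73 · 101.
Step 2: Check the mod-4 condition on each prime factor: 5 ≡ 1 (mod 4), exponent 2; 73 ≡ 1 (mod 4), exponent 1; 101 ≡ 1 (mod 4), exponent 1.
All primes ≡ 3 (mod 4) appear to even exponent (or don't appear), so by the two-squares theorem n IS expressible as a sum of two squares.
Step 3: Build a representation. Group n = k² · m with k = 5 and m = 73 · 101 = 7373 (a product of primes ≡ 1 (mod 4)); a representation of m scales to one of n via (k·x)² + (k·y)² = k²(x² + y²). Each prime p ≡ 1 (mod 4) is itself a sum of two squares; find a² by testing p − a² for a perfect square:
  73: 73 − 1² = 72, 73 − 2² = 69, 73 − 3² = 64 = 8² ⇒ 73 = 3² + 8².
  101: 101 − 1² = 100 = 10² ⇒ 101 = 1² + 10².
  Combine using the Brahmagupta–Fibonacci identity (a² + b²)(c² + d²) = (ac − bd)² + (ad + bc)² = (ac + bd)² + (ad − bc)²:
  73 · 101 = 7373: from (3² + 8²)(1² + 10²), take (3·1 − 8·10, 3·10 + 8·1) = (3 − 80, 30 + 8) = (-77, 38); dropping signs (only squares matter) gives (77, 38); check 77² + 38² = 5929 + 1444 = 7373 ✓.
  Scale by k = 5: (5·77, 5·38) = (385, 190).
Step 4: Order so x ≤ y and verify: 190² + 385² = 36100 + 148225 = 184325 = n. ✓

n = 184325 = 190² + 385² (one valid representation with x ≤ y).


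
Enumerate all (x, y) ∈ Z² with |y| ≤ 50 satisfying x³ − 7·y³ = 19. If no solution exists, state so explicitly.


The equation is x³ - 7y³ = 19. For fixed y, x³ = 7·y³ + 19, so a solution requires the RHS to be a perfect cube.
Strategy: iterate y from -50 to 50, compute RHS = 7·y³ + 19, and check whether it is a (positive or negative) perfect cube.
Check small values of y:
  y = 0: RHS = 19 is not a perfect cube.
  y = 1: RHS = 26 is not a perfect cube.
  y = -1: RHS = 12 is not a perfect cube.
  y = 2: RHS = 75 is not a perfect cube.
  y = -2: RHS = -37 is not a perfect cube.
  y = 3: RHS = 208 is not a perfect cube.
  y = -3: RHS = -170 is not a perfect cube.
Continuing the search up to |y| = 50 finds no solutions either.
No (x, y) in the scanned range satisfies the equation.

No integer solutions with |y| ≤ 50.


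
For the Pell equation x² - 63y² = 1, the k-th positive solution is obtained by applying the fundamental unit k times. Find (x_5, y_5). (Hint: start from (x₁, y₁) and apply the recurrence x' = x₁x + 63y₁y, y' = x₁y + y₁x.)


Step 1: Find the fundamental solution (x₁, y₁) of x² - 63y² = 1.
  Expand √63 as a continued fraction. a₀ = ⌊√63⌋ = 7; iterate m_{k+1} = d_k·a_k − m_k, d_{k+1} = (63 − m_{k+1}²)/d_k, a_{k+1} = ⌊(a₀ + m_{k+1})/d_{k+1}⌋ (starting m₀ = 0, d₀ = 1), with convergents p_k = a_k·p_{k-1} + p_{k-2}, q_k = a_k·q_{k-1} + q_{k-2} (p₋₁ = 1, q₋₁ = 0):
  k = 0: a₀ = 7; p₀/q₀ = 7/1; p₀² − 63·q₀² = 49 − 63 = -14.
  k = 1: m = 7, d = 14, a = ⌊(7 + 7)/14⌋ = 1; p/q = (1·7 + 1)/(1·1 + 0) = 8/1; p² − 63·q² = 64 − 63 = 1.
  The first convergent with p² − 63·q² = 1 gives the fundamental solution (x₁, y₁) = (8, 1).
Step 2: Apply the recurrence (x_{n+1}, y_{n+1}) = (x₁x_n + 63y₁y_n, x₁y_n + y₁x_n) repeatedly.
  From (x_1, y_1) = (8, 1): x_2 = 8·8 + 63·1·1 = 127; y_2 = 8·1 + 1·8 = 16.
  From (x_2, y_2) = (127, 16): x_3 = 8·127 + 63·1·16 = 2024; y_3 = 8·16 + 1·127 = 255.
  From (x_3, y_3) = (2024, 255): x_4 = 8·2024 + 63·1·255 = 32257; y_4 = 8·255 + 1·2024 = 4064.
  From (x_4, y_4) = (32257, 4064): x_5 = 8·32257 + 63·1·4064 = 514088; y_5 = 8·4064 + 1·32257 = 64769.
Step 3: Verify x_5² - 63·y_5² = 264286471744 - 264286471743 = 1 (should be 1). ✓

(x_1, y_1) = (8, 1); (x_5, y_5) = (514088, 64769).


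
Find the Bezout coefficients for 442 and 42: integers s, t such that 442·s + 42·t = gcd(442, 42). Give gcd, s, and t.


Euclidean algorithm on (442, 42) — divide until remainder is 0:
  442 = 10 · 42 + 22
  42 = 1 · 22 + 20
  22 = 1 · 20 + 2
  20 = 10 · 2 + 0
gcd(442, 42) = 2.
Track Bezout coefficients alongside the remainders: start with r₀ = 442 = a·1 + b·0 (s = 1, t = 0) and r₁ = 42 = a·0 + b·1 (s = 0, t = 1); each new remainder r_{k+1} = r_{k-1} − q_k·r_k inherits s_{k+1} = s_{k-1} − q_k·s_k, t_{k+1} = t_{k-1} − q_k·t_k, so r_k = a·s_k + b·t_k at every step:
  q = 10: r = 22, s = 1 − 10·0 = 1, t = 0 − 10·1 = -10  (check: 442·1 + 42·(-10) = 22)
  q = 1: r = 20, s = 0 − 1·1 = -1, t = 1 − 1·(-10) = 11  (check: 442·(-1) + 42·11 = 20)
  q = 1: r = 2, s = 1 − 1·(-1) = 2, t = -10 − 1·11 = -21  (check: 442·2 + 42·(-21) = 2)
The row with r = 2 (the gcd) gives the Bezout coefficients s = 2, t = -21.
Result: 442 · (2) + 42 · (-21) = 2.

gcd(442, 42) = 2; s = 2, t = -21 (check: 442·2 + 42·(-21) = 2).


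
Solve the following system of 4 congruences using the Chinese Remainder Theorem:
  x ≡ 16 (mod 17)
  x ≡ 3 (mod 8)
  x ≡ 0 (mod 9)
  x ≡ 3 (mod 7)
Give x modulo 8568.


Product of moduli M = 17 · 8 · 9 · 7 = 8568.
Merge one congruence at a time:
  Start: x ≡ 16 (mod 17).
  Combine with x ≡ 3 (mod 8); new modulus lcm = 136.
    Write x = 16 + 17·t and substitute into x ≡ 3 (mod 8): 17·t ≡ 3 − 16 = -13 (mod 8).
    Reduce coefficients mod 8: 1·t ≡ 3 (mod 8).
    So t ≡ 3 (mod 8).
    Then x = 16 + 17·3 = 67, valid modulo lcm(17, 8) = 136: x ≡ 67 (mod 136).
  Combine with x ≡ 0 (mod 9); new modulus lcm = 1224.
    Write x = 67 + 136·t and substitute into x ≡ 0 (mod 9): 136·t ≡ 0 − 67 = -67 (mod 9).
    Reduce coefficients mod 9: 1·t ≡ 5 (mod 9).
    So t ≡ 5 (mod 9).
    Then x = 67 + 136·5 = 747, valid modulo lcm(136, 9) = 1224: x ≡ 747 (mod 1224).
  Combine with x ≡ 3 (mod 7); new modulus lcm = 8568.
    Write x = 747 + 1224·t and substitute into x ≡ 3 (mod 7): 1224·t ≡ 3 − 747 = -744 (mod 7).
    Reduce coefficients mod 7: 6·t ≡ 5 (mod 7).
    The inverse of 6 mod 7 is 6 (since 6·6 = 36 = 5·7 + 1), so t ≡ 6·5 = 30 ≡ 2 (mod 7).
    Then x = 747 + 1224·2 = 3195, valid modulo lcm(1224, 7) = 8568: x ≡ 3195 (mod 8568).
Verify against each original: 3195 mod 17 = 16, 3195 mod 8 = 3, 3195 mod 9 = 0, 3195 mod 7 = 3.

x ≡ 3195 (mod 8568).


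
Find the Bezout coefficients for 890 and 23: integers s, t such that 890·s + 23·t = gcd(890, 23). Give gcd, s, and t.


Euclidean algorithm on (890, 23) — divide until remainder is 0:
  890 = 38 · 23 + 16
  23 = 1 · 16 + 7
  16 = 2 · 7 + 2
  7 = 3 · 2 + 1
  2 = 2 · 1 + 0
gcd(890, 23) = 1.
Track Bezout coefficients alongside the remainders: start with r₀ = 890 = a·1 + b·0 (s = 1, t = 0) and r₁ = 23 = a·0 + b·1 (s = 0, t = 1); each new remainder r_{k+1} = r_{k-1} − q_k·r_k inherits s_{k+1} = s_{k-1} − q_k·s_k, t_{k+1} = t_{k-1} − q_k·t_k, so r_k = a·s_k + b·t_k at every step:
  q = 38: r = 16, s = 1 − 38·0 = 1, t = 0 − 38·1 = -38  (check: 890·1 + 23·(-38) = 16)
  q = 1: r = 7, s = 0 − 1·1 = -1, t = 1 − 1·(-38) = 39  (check: 890·(-1) + 23·39 = 7)
  q = 2: r = 2, s = 1 − 2·(-1) = 3, t = -38 − 2·39 = -116  (check: 890·3 + 23·(-116) = 2)
  q = 3: r = 1, s = -1 − 3·3 = -10, t = 39 − 3·(-116) = 387  (check: 890·(-10) + 23·387 = 1)
The row with r = 1 (the gcd) gives the Bezout coefficients s = -10, t = 387.
Result: 890 · (-10) + 23 · (387) = 1.

gcd(890, 23) = 1; s = -10, t = 387 (check: 890·(-10) + 23·387 = 1).


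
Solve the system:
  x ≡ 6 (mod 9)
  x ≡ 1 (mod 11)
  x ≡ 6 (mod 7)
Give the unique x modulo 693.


Moduli 9, 11, 7 are pairwise coprime; by CRT there is a unique solution modulo M = 9 · 11 · 7 = 693.
Solve pairwise, accumulating the modulus:
  Start with x ≡ 6 (mod 9).
  Combine with x ≡ 1 (mod 11): since gcd(9, 11) = 1, we get a unique residue mod 99.
    Write x = 6 + 9·t and substitute into x ≡ 1 (mod 11): 9·t ≡ 1 − 6 = -5 (mod 11).
    Reduce coefficients mod 11: 9·t ≡ 6 (mod 11).
    The inverse of 9 mod 11 is 5 (since 9·5 = 45 = 4·11 + 1), so t ≡ 5·6 = 30 ≡ 8 (mod 11).
    Then x = 6 + 9·8 = 78, valid modulo lcm(9, 11) = 99: x ≡ 78 (mod 99).
  Combine with x ≡ 6 (mod 7): since gcd(99, 7) = 1, we get a unique residue mod 693.
    Write x = 78 + 99·t and substitute into x ≡ 6 (mod 7): 99·t ≡ 6 − 78 = -72 (mod 7).
    Reduce coefficients mod 7: 1·t ≡ 5 (mod 7).
    So t ≡ 5 (mod 7).
    Then x = 78 + 99·5 = 573, valid modulo lcm(99, 7) = 693: x ≡ 573 (mod 693).
Verify: 573 mod 9 = 6 ✓, 573 mod 11 = 1 ✓, 573 mod 7 = 6 ✓.

x ≡ 573 (mod 693).


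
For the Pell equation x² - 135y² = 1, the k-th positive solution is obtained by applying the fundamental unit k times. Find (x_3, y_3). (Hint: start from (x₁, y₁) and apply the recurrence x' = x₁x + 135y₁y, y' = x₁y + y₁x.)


Step 1: Find the fundamental solution (x₁, y₁) of x² - 135y² = 1.
  Expand √135 as a continued fraction. a₀ = ⌊√135⌋ = 11; iterate m_{k+1} = d_k·a_k − m_k, d_{k+1} = (135 − m_{k+1}²)/d_k, a_{k+1} = ⌊(a₀ + m_{k+1})/d_{k+1}⌋ (starting m₀ = 0, d₀ = 1), with convergents p_k = a_k·p_{k-1} + p_{k-2}, q_k = a_k·q_{k-1} + q_{k-2} (p₋₁ = 1, q₋₁ = 0):
  k = 0: a₀ = 11; p₀/q₀ = 11/1; p₀² − 135·q₀² = 121 − 135 = -14.
  k = 1: m = 11, d = 14, a = ⌊(11 + 11)/14⌋ = 1; p/q = (1·11 + 1)/(1·1 + 0) = 12/1; p² − 135·q² = 144 − 135 = 9.
  k = 2: m = 3, d = 9, a = ⌊(11 + 3)/9⌋ = 1; p/q = (1·12 + 11)/(1·1 + 1) = 23/2; p² − 135·q² = 529 − 540 = -11.
  k = 3: m = 6, d = 11, a = ⌊(11 + 6)/11⌋ = 1; p/q = (1·23 + 12)/(1·2 + 1) = 35/3; p² − 135·q² = 1225 − 1215 = 10.
  k = 4: m = 5, d = 10, a = ⌊(11 + 5)/10⌋ = 1; p/q = (1·35 + 23)/(1·3 + 2) = 58/5; p² − 135·q² = 3364 − 3375 = -11.
  k = 5: m = 5, d = 11, a = ⌊(11 + 5)/11⌋ = 1; p/q = (1·58 + 35)/(1·5 + 3) = 93/8; p² − 135·q² = 8649 − 8640 = 9.
  k = 6: m = 6, d = 9, a = ⌊(11 + 6)/9⌋ = 1; p/q = (1·93 + 58)/(1·8 + 5) = 151/13; p² − 135·q² = 22801 − 22815 = -14.
  k = 7: m = 3, d = 14, a = ⌊(11 + 3)/14⌋ = 1; p/q = (1·151 + 93)/(1·13 + 8) = 244/21; p² − 135·q² = 59536 − 59535 = 1.
  The first convergent with p² − 135·q² = 1 gives the fundamental solution (x₁, y₁) = (244, 21).
Step 2: Apply the recurrence (x_{n+1}, y_{n+1}) = (x₁x_n + 135y₁y_n, x₁y_n + y₁x_n) repeatedly.
  From (x_1, y_1) = (244, 21): x_2 = 244·244 + 135·21·21 = 119071; y_2 = 244·21 + 21·244 = 10248.
  From (x_2, y_2) = (119071, 10248): x_3 = 244·119071 + 135·21·10248 = 58106404; y_3 = 244·10248 + 21·119071 = 5001003.
Step 3: Verify x_3² - 135·y_3² = 3376354185811216 - 3376354185811215 = 1 (should be 1). ✓

(x_1, y_1) = (244, 21); (x_3, y_3) = (58106404, 5001003).


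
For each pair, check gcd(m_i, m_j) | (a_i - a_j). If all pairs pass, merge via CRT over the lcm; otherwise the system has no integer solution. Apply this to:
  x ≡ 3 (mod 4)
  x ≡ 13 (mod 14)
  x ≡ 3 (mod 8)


Moduli 4, 14, 8 are not pairwise coprime, so CRT works modulo lcm(m_i) when all pairwise compatibility conditions hold.
Pairwise compatibility: gcd(m_i, m_j) must divide a_i - a_j for every pair.
Merge one congruence at a time:
  Start: x ≡ 3 (mod 4).
  Combine with x ≡ 13 (mod 14): gcd(4, 14) = 2; 13 - 3 = 10, which IS divisible by 2, so compatible.
    Write x = 3 + 4·t and substitute into x ≡ 13 (mod 14): 4·t ≡ 13 − 3 = 10 (mod 14).
    Divide the congruence (and modulus) by g = 2: 2·t ≡ 5 (mod 7).
    The inverse of 2 mod 7 is 4 (since 2·4 = 8 = 1·7 + 1), so t ≡ 4·5 = 20 ≡ 6 (mod 7).
    Then x = 3 + 4·6 = 27, valid modulo lcm(4, 14) = 28: x ≡ 27 (mod 28).
  Combine with x ≡ 3 (mod 8): gcd(28, 8) = 4; 3 - 27 = -24, which IS divisible by 4, so compatible.
    Write x = 27 + 28·t and substitute into x ≡ 3 (mod 8): 28·t ≡ 3 − 27 = -24 (mod 8).
    Divide the congruence (and modulus) by g = 4: 7·t ≡ -6 (mod 2).
    Reduce coefficients mod 2: 1·t ≡ 0 (mod 2).
    So t ≡ 0 (mod 2).
    Then x = 27 + 28·0 = 27, valid modulo lcm(28, 8) = 56: x ≡ 27 (mod 56).
Verify: 27 mod 4 = 3, 27 mod 14 = 13, 27 mod 8 = 3.

x ≡ 27 (mod 56).


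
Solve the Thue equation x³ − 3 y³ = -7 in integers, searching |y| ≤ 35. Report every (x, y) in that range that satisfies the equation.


The equation is x³ - 3y³ = -7. For fixed y, x³ = 3·y³ − 7, so a solution requires the RHS to be a perfect cube.
Strategy: iterate y from -35 to 35, compute RHS = 3·y³ − 7, and check whether it is a (positive or negative) perfect cube.
Check small values of y:
  y = 0: RHS = -7 is not a perfect cube.
  y = 1: RHS = -4 is not a perfect cube.
  y = -1: RHS = -10 is not a perfect cube.
  y = 2: RHS = 17 is not a perfect cube.
  y = -2: RHS = -31 is not a perfect cube.
  y = 3: RHS = 74 is not a perfect cube.
  y = -3: RHS = -88 is not a perfect cube.
Continuing the search up to |y| = 35 finds no solutions either.
No (x, y) in the scanned range satisfies the equation.

No integer solutions with |y| ≤ 35.


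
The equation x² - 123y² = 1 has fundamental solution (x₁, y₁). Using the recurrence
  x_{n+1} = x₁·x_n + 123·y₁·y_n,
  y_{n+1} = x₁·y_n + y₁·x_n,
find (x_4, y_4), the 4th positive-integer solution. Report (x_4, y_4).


Step 1: Find the fundamental solution (x₁, y₁) of x² - 123y² = 1.
  Expand √123 as a continued fraction. a₀ = ⌊√123⌋ = 11; iterate m_{k+1} = d_k·a_k − m_k, d_{k+1} = (123 − m_{k+1}²)/d_k, a_{k+1} = ⌊(a₀ + m_{k+1})/d_{k+1}⌋ (starting m₀ = 0, d₀ = 1), with convergents p_k = a_k·p_{k-1} + p_{k-2}, q_k = a_k·q_{k-1} + q_{k-2} (p₋₁ = 1, q₋₁ = 0):
  k = 0: a₀ = 11; p₀/q₀ = 11/1; p₀² − 123·q₀² = 121 − 123 = -2.
  k = 1: m = 11, d = 2, a = ⌊(11 + 11)/2⌋ = 11; p/q = (11·11 + 1)/(11·1 + 0) = 122/11; p² − 123·q² = 14884 − 14883 = 1.
  The first convergent with p² − 123·q² = 1 gives the fundamental solution (x₁, y₁) = (122, 11).
Step 2: Apply the recurrence (x_{n+1}, y_{n+1}) = (x₁x_n + 123y₁y_n, x₁y_n + y₁x_n) repeatedly.
  From (x_1, y_1) = (122, 11): x_2 = 122·122 + 123·11·11 = 29767; y_2 = 122·11 + 11·122 = 2684.
  From (x_2, y_2) = (29767, 2684): x_3 = 122·29767 + 123·11·2684 = 7263026; y_3 = 122·2684 + 11·29767 = 654885.
  From (x_3, y_3) = (7263026, 654885): x_4 = 122·7263026 + 123·11·654885 = 1772148577; y_4 = 122·654885 + 11·7263026 = 159789256.
Step 3: Verify x_4² - 123·y_4² = 3140510578963124929 - 3140510578963124928 = 1 (should be 1). ✓

(x_1, y_1) = (122, 11); (x_4, y_4) = (1772148577, 159789256).


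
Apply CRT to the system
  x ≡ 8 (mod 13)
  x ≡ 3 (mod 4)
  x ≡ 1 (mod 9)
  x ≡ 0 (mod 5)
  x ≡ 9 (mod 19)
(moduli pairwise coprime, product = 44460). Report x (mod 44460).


Product of moduli M = 13 · 4 · 9 · 5 · 19 = 44460.
Merge one congruence at a time:
  Start: x ≡ 8 (mod 13).
  Combine with x ≡ 3 (mod 4); new modulus lcm = 52.
    Write x = 8 + 13·t and substitute into x ≡ 3 (mod 4): 13·t ≡ 3 − 8 = -5 (mod 4).
    Reduce coefficients mod 4: 1·t ≡ 3 (mod 4).
    So t ≡ 3 (mod 4).
    Then x = 8 + 13·3 = 47, valid modulo lcm(13, 4) = 52: x ≡ 47 (mod 52).
  Combine with x ≡ 1 (mod 9); new modulus lcm = 468.
    Write x = 47 + 52·t and substitute into x ≡ 1 (mod 9): 52·t ≡ 1 − 47 = -46 (mod 9).
    Reduce coefficients mod 9: 7·t ≡ 8 (mod 9).
    The inverse of 7 mod 9 is 4 (since 7·4 = 28 = 3·9 + 1), so t ≡ 4·8 = 32 ≡ 5 (mod 9).
    Then x = 47 + 52·5 = 307, valid modulo lcm(52, 9) = 468: x ≡ 307 (mod 468).
  Combine with x ≡ 0 (mod 5); new modulus lcm = 2340.
    Write x = 307 + 468·t and substitute into x ≡ 0 (mod 5): 468·t ≡ 0 − 307 = -307 (mod 5).
    Reduce coefficients mod 5: 3·t ≡ 3 (mod 5).
    The inverse of 3 mod 5 is 2 (since 3·2 = 6 = 1·5 + 1), so t ≡ 2·3 = 6 ≡ 1 (mod 5).
    Then x = 307 + 468·1 = 775, valid modulo lcm(468, 5) = 2340: x ≡ 775 (mod 2340).
  Combine with x ≡ 9 (mod 19); new modulus lcm = 44460.
    Write x = 775 + 2340·t and substitute into x ≡ 9 (mod 19): 2340·t ≡ 9 − 775 = -766 (mod 19).
    Reduce coefficients mod 19: 3·t ≡ 13 (mod 19).
    The inverse of 3 mod 19 is 13 (since 3·13 = 39 = 2·19 + 1), so t ≡ 13·13 = 169 ≡ 17 (mod 19).
    Then x = 775 + 2340·17 = 40555, valid modulo lcm(2340, 19) = 44460: x ≡ 40555 (mod 44460).
Verify against each original: 40555 mod 13 = 8, 40555 mod 4 = 3, 40555 mod 9 = 1, 40555 mod 5 = 0, 40555 mod 19 = 9.

x ≡ 40555 (mod 44460).


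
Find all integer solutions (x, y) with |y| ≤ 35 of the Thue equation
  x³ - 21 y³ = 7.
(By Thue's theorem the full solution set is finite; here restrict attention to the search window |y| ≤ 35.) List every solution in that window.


The equation is x³ - 21y³ = 7. For fixed y, x³ = 21·y³ + 7, so a solution requires the RHS to be a perfect cube.
Strategy: iterate y from -35 to 35, compute RHS = 21·y³ + 7, and check whether it is a (positive or negative) perfect cube.
Check small values of y:
  y = 0: RHS = 7 is not a perfect cube.
  y = 1: RHS = 28 is not a perfect cube.
  y = -1: RHS = -14 is not a perfect cube.
  y = 2: RHS = 175 is not a perfect cube.
  y = -2: RHS = -161 is not a perfect cube.
  y = 3: RHS = 574 is not a perfect cube.
  y = -3: RHS = -560 is not a perfect cube.
Continuing the search up to |y| = 35 finds no solutions either.
No (x, y) in the scanned range satisfies the equation.

No integer solutions with |y| ≤ 35.


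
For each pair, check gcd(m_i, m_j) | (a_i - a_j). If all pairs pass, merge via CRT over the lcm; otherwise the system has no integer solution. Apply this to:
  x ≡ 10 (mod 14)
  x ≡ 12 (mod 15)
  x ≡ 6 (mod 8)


Moduli 14, 15, 8 are not pairwise coprime, so CRT works modulo lcm(m_i) when all pairwise compatibility conditions hold.
Pairwise compatibility: gcd(m_i, m_j) must divide a_i - a_j for every pair.
Merge one congruence at a time:
  Start: x ≡ 10 (mod 14).
  Combine with x ≡ 12 (mod 15): gcd(14, 15) = 1; 12 - 10 = 2, which IS divisible by 1, so compatible.
    Write x = 10 + 14·t and substitute into x ≡ 12 (mod 15): 14·t ≡ 12 − 10 = 2 (mod 15).
    The inverse of 14 mod 15 is 14 (since 14·14 = 196 = 13·15 + 1), so t ≡ 14·2 = 28 ≡ 13 (mod 15).
    Then x = 10 + 14·13 = 192, valid modulo lcm(14, 15) = 210: x ≡ 192 (mod 210).
  Combine with x ≡ 6 (mod 8): gcd(210, 8) = 2; 6 - 192 = -186, which IS divisible by 2, so compatible.
    Write x = 192 + 210·t and substitute into x ≡ 6 (mod 8): 210·t ≡ 6 − 192 = -186 (mod 8).
    Divide the congruence (and modulus) by g = 2: 105·t ≡ -93 (mod 4).
    Reduce coefficients mod 4: 1·t ≡ 3 (mod 4).
    So t ≡ 3 (mod 4).
    Then x = 192 + 210·3 = 822, valid modulo lcm(210, 8) = 840: x ≡ 822 (mod 840).
Verify: 822 mod 14 = 10, 822 mod 15 = 12, 822 mod 8 = 6.

x ≡ 822 (mod 840).


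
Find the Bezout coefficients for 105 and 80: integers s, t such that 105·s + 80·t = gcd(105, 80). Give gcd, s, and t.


Euclidean algorithm on (105, 80) — divide until remainder is 0:
  105 = 1 · 80 + 25
  80 = 3 · 25 + 5
  25 = 5 · 5 + 0
gcd(105, 80) = 5.
Track Bezout coefficients alongside the remainders: start with r₀ = 105 = a·1 + b·0 (s = 1, t = 0) and r₁ = 80 = a·0 + b·1 (s = 0, t = 1); each new remainder r_{k+1} = r_{k-1} − q_k·r_k inherits s_{k+1} = s_{k-1} − q_k·s_k, t_{k+1} = t_{k-1} − q_k·t_k, so r_k = a·s_k + b·t_k at every step:
  q = 1: r = 25, s = 1 − 1·0 = 1, t = 0 − 1·1 = -1  (check: 105·1 + 80·(-1) = 25)
  q = 3: r = 5, s = 0 − 3·1 = -3, t = 1 − 3·(-1) = 4  (check: 105·(-3) + 80·4 = 5)
The row with r = 5 (the gcd) gives the Bezout coefficients s = -3, t = 4.
Result: 105 · (-3) + 80 · (4) = 5.

gcd(105, 80) = 5; s = -3, t = 4 (check: 105·(-3) + 80·4 = 5).


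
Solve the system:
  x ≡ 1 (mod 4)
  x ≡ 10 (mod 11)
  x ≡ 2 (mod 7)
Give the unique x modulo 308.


Moduli 4, 11, 7 are pairwise coprime; by CRT there is a unique solution modulo M = 4 · 11 · 7 = 308.
Solve pairwise, accumulating the modulus:
  Start with x ≡ 1 (mod 4).
  Combine with x ≡ 10 (mod 11): since gcd(4, 11) = 1, we get a unique residue mod 44.
    Write x = 1 + 4·t and substitute into x ≡ 10 (mod 11): 4·t ≡ 10 − 1 = 9 (mod 11).
    The inverse of 4 mod 11 is 3 (since 4·3 = 12 = 1·11 + 1), so t ≡ 3·9 = 27 ≡ 5 (mod 11).
    Then x = 1 + 4·5 = 21, valid modulo lcm(4, 11) = 44: x ≡ 21 (mod 44).
  Combine with x ≡ 2 (mod 7): since gcd(44, 7) = 1, we get a unique residue mod 308.
    Write x = 21 + 44·t and substitute into x ≡ 2 (mod 7): 44·t ≡ 2 − 21 = -19 (mod 7).
    Reduce coefficients mod 7: 2·t ≡ 2 (mod 7).
    The inverse of 2 mod 7 is 4 (since 2·4 = 8 = 1·7 + 1), so t ≡ 4·2 = 8 ≡ 1 (mod 7).
    Then x = 21 + 44·1 = 65, valid modulo lcm(44, 7) = 308: x ≡ 65 (mod 308).
Verify: 65 mod 4 = 1 ✓, 65 mod 11 = 10 ✓, 65 mod 7 = 2 ✓.

x ≡ 65 (mod 308).
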